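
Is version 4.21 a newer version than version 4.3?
Yes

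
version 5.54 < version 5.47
False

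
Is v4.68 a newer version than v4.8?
Yes. Version numbers are compared segment by segment as integers, not as decimals: minor version 68 > 8, so v4.68 > v4.8 (even though the decimal 4.68 < 4.8).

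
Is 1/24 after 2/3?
No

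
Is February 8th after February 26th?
No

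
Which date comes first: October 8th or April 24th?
April 24th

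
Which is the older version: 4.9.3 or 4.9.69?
4.9.3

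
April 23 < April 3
False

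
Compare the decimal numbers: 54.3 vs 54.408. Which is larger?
54.408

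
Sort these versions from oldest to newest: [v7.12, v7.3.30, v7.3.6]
[v7.3.6, v7.3.30, v7.12]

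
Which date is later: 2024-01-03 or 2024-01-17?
2024-01-17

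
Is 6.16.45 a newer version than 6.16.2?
Yes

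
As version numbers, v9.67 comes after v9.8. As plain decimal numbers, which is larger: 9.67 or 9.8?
9.8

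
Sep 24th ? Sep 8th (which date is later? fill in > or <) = >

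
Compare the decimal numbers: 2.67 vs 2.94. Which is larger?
2.94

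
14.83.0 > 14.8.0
True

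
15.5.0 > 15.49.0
False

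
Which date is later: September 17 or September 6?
September 17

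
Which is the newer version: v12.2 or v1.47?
v12.2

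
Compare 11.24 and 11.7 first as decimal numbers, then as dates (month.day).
As decimals: 11.24 < 11.7. As dates: 11/24 is later than 11/7 (day 24 > day 7).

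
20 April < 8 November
True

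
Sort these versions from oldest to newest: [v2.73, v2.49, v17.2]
[v2.49, v2.73, v17.2]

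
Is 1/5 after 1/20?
No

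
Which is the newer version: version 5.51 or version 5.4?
version 5.51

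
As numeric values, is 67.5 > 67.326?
True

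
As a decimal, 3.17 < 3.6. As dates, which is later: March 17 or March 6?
March 17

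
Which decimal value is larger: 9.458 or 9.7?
9.7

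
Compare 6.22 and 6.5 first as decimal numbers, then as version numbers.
As decimals: 6.22 < 6.5. As versions: v6.22 > v6.5 (minor version 22 > 5).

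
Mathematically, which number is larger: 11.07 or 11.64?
11.64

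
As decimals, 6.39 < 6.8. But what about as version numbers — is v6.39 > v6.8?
True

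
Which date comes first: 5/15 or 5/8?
5/8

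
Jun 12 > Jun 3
True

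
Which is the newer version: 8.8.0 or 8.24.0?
8.24.0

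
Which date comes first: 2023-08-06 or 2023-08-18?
2023-08-06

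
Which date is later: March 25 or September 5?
September 5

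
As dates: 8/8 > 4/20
True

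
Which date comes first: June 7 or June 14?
June 7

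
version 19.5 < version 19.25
True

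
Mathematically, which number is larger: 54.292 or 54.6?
54.6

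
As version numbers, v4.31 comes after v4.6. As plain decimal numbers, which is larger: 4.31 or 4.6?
4.6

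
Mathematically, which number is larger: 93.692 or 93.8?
93.8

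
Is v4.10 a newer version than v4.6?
Yes. Version numbers are compared segment by segment as integers, not as decimals: minor version 10 > 6, so v4.10 > v4.6 (even though the decimal 4.10 < 4.6).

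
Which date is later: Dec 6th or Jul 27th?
Dec 6th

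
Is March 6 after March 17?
No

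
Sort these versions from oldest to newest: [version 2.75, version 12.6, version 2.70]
[version 2.70, version 2.75, version 12.6]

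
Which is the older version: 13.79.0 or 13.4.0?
13.4.0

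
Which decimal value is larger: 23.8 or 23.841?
23.841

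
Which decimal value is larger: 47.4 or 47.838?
47.838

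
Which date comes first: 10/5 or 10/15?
10/5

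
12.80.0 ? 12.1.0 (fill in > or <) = >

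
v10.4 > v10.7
False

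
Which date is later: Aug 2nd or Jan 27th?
Aug 2nd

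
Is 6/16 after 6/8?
Yes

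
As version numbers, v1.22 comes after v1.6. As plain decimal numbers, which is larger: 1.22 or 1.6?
1.6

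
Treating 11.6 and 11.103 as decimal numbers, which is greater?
11.6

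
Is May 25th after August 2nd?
No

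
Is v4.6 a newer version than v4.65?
No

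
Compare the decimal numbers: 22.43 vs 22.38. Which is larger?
22.43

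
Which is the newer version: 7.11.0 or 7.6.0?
7.11.0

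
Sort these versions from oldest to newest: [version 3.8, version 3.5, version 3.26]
[version 3.5, version 3.8, version 3.26]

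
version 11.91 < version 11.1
False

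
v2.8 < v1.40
False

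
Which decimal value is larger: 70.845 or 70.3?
70.845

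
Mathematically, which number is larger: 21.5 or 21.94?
21.94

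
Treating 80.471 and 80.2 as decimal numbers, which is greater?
80.471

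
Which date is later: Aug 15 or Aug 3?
Aug 15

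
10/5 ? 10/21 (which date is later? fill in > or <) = <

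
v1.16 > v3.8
False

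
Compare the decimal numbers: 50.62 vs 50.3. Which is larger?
50.62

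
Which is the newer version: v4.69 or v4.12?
v4.69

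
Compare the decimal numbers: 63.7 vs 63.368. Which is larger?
63.7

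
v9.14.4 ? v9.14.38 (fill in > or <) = <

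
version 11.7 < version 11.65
True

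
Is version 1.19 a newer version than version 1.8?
Yes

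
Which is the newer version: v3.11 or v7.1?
v7.1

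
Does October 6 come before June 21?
No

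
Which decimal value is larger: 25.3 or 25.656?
25.656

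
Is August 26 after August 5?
Yes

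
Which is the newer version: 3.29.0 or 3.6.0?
3.29.0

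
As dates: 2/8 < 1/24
False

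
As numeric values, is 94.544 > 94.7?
False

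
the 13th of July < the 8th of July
False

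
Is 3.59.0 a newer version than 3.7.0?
Yes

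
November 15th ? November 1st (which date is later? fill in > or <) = >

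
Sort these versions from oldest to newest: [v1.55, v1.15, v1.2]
[v1.2, v1.15, v1.55]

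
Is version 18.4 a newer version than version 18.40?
No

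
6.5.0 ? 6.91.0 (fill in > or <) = <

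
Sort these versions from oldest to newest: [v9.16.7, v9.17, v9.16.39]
[v9.16.7, v9.16.39, v9.17]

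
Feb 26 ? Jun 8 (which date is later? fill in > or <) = <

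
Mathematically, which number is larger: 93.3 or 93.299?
93.3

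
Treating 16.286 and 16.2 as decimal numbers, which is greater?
16.286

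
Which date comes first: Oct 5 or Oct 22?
Oct 5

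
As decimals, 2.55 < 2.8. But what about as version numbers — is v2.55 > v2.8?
True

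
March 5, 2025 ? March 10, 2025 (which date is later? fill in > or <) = <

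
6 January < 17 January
True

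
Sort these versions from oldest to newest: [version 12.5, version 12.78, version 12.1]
[version 12.1, version 12.5, version 12.78]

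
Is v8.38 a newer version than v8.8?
Yes. Version numbers are compared segment by segment as integers, not as decimals: minor version 38 > 8, so v8.38 > v8.8 (even though the decimal 8.38 < 8.8).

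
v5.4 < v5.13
True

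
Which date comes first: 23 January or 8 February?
23 January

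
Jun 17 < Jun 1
False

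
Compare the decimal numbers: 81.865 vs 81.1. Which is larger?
81.865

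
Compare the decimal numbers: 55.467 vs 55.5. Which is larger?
55.5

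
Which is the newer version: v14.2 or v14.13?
v14.13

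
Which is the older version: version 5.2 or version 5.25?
version 5.2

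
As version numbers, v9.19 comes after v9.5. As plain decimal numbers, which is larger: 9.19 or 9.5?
9.5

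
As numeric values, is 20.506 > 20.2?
True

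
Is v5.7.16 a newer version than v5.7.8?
Yes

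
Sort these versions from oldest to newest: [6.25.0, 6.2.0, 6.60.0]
[6.2.0, 6.25.0, 6.60.0]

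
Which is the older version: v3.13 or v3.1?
v3.1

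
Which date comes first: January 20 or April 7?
January 20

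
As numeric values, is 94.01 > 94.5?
False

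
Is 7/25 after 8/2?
No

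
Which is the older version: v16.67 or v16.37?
v16.37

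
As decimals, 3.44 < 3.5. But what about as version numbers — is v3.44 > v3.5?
True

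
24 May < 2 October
True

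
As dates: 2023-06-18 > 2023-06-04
True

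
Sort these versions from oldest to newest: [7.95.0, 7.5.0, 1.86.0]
[1.86.0, 7.5.0, 7.95.0]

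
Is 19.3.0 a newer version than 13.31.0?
Yes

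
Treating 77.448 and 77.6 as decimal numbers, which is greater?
77.6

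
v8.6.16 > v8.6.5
True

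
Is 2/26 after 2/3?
Yes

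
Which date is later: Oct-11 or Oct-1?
Oct-11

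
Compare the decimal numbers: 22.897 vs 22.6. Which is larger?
22.897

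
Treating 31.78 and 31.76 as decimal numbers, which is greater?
31.78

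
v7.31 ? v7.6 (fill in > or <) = >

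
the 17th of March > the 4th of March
True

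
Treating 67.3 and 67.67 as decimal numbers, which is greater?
67.67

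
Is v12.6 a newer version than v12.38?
No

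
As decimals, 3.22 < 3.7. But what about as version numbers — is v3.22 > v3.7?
True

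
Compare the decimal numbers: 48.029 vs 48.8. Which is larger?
48.8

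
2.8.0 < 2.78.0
True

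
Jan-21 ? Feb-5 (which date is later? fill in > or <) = <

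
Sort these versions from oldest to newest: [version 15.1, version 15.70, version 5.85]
[version 5.85, version 15.1, version 15.70]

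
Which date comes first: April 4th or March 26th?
March 26th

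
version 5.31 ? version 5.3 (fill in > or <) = >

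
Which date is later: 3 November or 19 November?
19 November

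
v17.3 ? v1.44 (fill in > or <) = >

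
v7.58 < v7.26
False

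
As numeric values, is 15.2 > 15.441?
False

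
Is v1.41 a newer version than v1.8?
Yes. Version numbers are compared segment by segment as integers, not as decimals: minor version 41 > 8, so v1.41 > v1.8 (even though the decimal 1.41 < 1.8).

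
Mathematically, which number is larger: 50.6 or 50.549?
50.6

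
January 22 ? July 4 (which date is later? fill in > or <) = <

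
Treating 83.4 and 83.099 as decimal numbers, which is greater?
83.4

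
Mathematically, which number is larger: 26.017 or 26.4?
26.4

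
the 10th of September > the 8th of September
True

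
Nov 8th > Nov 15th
False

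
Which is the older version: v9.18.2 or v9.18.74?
v9.18.2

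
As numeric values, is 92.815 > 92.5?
True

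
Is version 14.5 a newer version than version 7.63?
Yes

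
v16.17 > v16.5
True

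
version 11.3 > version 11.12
False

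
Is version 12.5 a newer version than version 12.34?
No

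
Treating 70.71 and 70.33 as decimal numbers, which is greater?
70.71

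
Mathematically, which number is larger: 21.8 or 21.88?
21.88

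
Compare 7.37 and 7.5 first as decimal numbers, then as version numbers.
As decimals: 7.37 < 7.5. As versions: v7.37 > v7.5 (minor version 37 > 5).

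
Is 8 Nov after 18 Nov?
No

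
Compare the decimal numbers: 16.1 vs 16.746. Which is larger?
16.746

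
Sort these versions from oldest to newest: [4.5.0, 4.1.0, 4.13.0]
[4.1.0, 4.5.0, 4.13.0]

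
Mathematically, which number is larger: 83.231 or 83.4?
83.4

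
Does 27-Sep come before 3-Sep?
No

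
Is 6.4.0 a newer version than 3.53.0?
Yes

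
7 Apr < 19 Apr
True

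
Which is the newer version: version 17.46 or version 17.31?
version 17.46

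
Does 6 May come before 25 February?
No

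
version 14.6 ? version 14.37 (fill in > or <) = <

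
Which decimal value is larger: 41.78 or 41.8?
41.8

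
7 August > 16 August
False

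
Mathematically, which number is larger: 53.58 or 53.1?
53.58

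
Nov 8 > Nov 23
False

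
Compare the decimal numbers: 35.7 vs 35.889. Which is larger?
35.889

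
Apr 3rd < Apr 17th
True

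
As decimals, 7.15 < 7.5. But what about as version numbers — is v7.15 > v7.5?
True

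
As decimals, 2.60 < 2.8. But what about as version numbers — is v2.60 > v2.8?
True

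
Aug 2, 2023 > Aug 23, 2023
False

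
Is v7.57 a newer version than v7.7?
Yes. Version numbers are compared segment by segment as integers, not as decimals: minor version 57 > 7, so v7.57 > v7.7 (even though the decimal 7.57 < 7.7).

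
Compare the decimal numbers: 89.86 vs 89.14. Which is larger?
89.86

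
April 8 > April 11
False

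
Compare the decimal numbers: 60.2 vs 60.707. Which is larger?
60.707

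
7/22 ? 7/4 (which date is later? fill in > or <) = >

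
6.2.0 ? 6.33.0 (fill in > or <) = <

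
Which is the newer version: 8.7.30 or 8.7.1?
8.7.30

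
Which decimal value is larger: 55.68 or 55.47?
55.68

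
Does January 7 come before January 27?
Yes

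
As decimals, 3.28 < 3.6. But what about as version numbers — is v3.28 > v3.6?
True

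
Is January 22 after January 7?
Yes. Day 22 comes after day 7 in January — this is a date comparison, not a decimal one (the decimal 1.22 would be smaller than 1.7).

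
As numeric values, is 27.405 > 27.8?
False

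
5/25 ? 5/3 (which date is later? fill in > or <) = >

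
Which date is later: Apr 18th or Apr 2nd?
Apr 18th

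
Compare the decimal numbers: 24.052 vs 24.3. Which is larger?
24.3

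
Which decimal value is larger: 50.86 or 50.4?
50.86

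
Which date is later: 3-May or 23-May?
23-May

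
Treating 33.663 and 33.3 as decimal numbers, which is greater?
33.663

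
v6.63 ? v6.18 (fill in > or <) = >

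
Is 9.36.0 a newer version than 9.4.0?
Yes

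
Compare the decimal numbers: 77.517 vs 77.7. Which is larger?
77.7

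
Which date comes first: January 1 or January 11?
January 1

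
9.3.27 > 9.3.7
True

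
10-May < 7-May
False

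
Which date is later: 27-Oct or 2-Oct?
27-Oct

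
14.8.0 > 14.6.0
True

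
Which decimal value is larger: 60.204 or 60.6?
60.6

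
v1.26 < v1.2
False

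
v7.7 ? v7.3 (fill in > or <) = >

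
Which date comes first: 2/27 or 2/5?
2/5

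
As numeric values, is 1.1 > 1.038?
True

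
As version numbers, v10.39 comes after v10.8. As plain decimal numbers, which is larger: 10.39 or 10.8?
10.8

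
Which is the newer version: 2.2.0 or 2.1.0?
2.2.0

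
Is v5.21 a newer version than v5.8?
Yes. Version numbers are compared segment by segment as integers, not as decimals: minor version 21 > 8, so v5.21 > v5.8 (even though the decimal 5.21 < 5.8).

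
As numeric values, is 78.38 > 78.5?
False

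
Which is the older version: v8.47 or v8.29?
v8.29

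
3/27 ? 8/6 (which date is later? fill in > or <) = <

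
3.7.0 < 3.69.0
True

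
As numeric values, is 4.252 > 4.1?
True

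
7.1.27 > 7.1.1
True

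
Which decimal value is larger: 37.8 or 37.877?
37.877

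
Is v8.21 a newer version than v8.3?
Yes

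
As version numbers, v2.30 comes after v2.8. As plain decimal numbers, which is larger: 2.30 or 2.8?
2.8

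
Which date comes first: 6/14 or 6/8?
6/8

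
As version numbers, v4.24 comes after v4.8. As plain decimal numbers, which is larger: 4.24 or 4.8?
4.8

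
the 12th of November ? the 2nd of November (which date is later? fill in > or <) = >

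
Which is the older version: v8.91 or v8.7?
v8.7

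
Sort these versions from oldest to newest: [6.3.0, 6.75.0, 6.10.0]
[6.3.0, 6.10.0, 6.75.0]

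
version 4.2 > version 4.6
False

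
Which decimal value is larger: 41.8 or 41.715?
41.8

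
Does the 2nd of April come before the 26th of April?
Yes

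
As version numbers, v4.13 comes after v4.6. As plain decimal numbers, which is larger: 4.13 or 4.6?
4.6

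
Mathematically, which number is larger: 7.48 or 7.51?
7.51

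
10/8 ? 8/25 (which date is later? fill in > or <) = >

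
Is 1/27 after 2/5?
No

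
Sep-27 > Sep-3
True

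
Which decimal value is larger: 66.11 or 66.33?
66.33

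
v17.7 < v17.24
True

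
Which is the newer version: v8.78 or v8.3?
v8.78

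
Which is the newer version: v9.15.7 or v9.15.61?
v9.15.61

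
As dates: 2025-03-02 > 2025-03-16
False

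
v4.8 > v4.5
True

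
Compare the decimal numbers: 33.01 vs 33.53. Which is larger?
33.53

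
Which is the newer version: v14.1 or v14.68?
v14.68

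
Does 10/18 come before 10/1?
No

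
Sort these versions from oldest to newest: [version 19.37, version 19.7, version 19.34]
[version 19.7, version 19.34, version 19.37]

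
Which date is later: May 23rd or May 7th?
May 23rd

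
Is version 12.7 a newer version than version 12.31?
No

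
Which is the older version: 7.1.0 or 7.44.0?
7.1.0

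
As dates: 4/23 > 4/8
True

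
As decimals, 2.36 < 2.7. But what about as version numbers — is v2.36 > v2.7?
True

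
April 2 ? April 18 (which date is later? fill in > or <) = <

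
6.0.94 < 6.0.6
False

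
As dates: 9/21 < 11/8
True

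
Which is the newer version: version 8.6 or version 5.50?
version 8.6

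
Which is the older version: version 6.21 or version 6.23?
version 6.21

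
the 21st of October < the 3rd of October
False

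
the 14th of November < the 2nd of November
False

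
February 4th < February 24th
True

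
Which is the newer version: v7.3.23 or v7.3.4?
v7.3.23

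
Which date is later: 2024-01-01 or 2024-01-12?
2024-01-12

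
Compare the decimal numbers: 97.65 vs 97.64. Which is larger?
97.65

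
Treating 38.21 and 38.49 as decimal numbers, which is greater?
38.49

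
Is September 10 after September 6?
Yes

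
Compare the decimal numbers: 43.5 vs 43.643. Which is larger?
43.643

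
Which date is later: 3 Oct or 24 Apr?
3 Oct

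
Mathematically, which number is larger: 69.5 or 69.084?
69.5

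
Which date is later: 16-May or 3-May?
16-May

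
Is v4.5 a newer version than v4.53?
No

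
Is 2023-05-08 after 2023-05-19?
No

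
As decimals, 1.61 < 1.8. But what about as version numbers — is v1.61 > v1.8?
True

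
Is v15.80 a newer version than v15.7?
Yes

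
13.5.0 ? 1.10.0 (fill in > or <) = >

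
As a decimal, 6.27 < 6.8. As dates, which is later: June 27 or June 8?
June 27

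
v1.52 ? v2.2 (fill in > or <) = <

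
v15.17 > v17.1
False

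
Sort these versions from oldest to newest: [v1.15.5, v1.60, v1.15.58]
[v1.15.5, v1.15.58, v1.60]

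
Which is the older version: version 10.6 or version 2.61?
version 2.61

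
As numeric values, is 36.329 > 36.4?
False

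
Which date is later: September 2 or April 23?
September 2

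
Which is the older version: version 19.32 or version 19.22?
version 19.22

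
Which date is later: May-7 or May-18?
May-18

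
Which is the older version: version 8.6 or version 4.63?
version 4.63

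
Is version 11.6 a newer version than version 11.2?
Yes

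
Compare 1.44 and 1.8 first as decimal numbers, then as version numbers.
As decimals: 1.44 < 1.8. As versions: v1.44 > v1.8 (minor version 44 > 8).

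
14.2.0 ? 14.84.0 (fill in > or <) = <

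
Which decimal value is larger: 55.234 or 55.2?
55.234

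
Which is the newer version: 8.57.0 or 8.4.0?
8.57.0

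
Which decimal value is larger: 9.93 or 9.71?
9.93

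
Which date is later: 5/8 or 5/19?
5/19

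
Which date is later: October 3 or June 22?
October 3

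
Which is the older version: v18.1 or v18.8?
v18.1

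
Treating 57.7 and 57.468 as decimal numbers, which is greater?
57.7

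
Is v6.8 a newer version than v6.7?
Yes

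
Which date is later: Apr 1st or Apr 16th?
Apr 16th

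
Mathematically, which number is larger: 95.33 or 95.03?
95.33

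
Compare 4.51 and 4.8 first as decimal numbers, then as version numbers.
As decimals: 4.51 < 4.8. As versions: v4.51 > v4.8 (minor version 51 > 8).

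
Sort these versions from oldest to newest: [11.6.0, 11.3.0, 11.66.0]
[11.3.0, 11.6.0, 11.66.0]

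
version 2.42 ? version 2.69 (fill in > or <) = <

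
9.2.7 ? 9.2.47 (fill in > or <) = <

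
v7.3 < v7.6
True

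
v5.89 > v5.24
True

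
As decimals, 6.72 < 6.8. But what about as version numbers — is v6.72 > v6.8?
True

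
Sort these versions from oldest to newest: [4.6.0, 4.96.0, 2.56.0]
[2.56.0, 4.6.0, 4.96.0]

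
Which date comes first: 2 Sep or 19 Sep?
2 Sep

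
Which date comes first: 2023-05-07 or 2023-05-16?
2023-05-07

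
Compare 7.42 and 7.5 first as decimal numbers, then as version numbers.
As decimals: 7.42 < 7.5. As versions: v7.42 > v7.5 (minor version 42 > 5).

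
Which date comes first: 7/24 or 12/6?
7/24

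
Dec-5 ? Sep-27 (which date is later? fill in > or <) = >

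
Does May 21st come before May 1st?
No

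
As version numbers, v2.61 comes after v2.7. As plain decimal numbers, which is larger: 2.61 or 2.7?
2.7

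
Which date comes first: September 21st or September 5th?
September 5th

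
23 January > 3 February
False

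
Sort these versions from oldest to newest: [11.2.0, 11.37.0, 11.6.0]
[11.2.0, 11.6.0, 11.37.0]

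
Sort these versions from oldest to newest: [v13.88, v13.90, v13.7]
[v13.7, v13.88, v13.90]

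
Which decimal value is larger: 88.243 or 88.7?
88.7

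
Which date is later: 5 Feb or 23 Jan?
5 Feb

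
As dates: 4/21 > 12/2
False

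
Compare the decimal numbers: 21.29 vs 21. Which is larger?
21.29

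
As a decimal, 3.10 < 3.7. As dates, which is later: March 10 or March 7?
March 10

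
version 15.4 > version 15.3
True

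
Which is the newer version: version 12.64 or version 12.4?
version 12.64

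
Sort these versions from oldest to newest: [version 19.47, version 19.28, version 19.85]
[version 19.28, version 19.47, version 19.85]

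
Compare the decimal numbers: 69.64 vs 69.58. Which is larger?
69.64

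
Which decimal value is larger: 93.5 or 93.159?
93.5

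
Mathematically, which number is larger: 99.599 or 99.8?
99.8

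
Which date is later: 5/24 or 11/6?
11/6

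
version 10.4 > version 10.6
False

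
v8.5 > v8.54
False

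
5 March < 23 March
True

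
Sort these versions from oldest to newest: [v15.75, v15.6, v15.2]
[v15.2, v15.6, v15.75]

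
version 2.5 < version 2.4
False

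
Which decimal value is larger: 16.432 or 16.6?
16.6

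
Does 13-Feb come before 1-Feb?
No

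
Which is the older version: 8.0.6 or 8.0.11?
8.0.6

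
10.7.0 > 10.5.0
True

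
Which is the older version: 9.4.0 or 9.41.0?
9.4.0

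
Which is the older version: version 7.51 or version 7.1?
version 7.1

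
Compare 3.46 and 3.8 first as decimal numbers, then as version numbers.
As decimals: 3.46 < 3.8. As versions: v3.46 > v3.8 (minor version 46 > 8).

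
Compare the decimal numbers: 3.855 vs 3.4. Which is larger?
3.855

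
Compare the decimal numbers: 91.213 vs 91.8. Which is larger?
91.8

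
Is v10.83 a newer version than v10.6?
Yes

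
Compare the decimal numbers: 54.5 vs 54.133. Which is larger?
54.5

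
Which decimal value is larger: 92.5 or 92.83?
92.83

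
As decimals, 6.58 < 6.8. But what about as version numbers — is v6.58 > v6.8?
True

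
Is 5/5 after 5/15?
No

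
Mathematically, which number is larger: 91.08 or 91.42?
91.42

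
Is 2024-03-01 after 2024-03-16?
No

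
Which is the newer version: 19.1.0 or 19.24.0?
19.24.0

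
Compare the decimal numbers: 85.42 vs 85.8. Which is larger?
85.8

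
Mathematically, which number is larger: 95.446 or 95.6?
95.6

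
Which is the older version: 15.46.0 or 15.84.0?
15.46.0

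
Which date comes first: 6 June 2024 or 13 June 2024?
6 June 2024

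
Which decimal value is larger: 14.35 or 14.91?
14.91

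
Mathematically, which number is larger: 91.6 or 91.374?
91.6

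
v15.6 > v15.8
False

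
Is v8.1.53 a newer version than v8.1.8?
Yes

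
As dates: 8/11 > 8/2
True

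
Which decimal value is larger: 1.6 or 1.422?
1.6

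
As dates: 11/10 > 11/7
True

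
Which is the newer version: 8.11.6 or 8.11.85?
8.11.85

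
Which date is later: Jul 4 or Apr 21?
Jul 4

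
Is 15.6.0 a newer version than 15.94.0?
No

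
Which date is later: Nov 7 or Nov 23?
Nov 23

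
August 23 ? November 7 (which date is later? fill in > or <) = <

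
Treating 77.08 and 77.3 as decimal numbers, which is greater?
77.3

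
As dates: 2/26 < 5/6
True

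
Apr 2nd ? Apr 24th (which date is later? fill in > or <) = <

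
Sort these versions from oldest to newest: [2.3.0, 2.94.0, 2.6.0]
[2.3.0, 2.6.0, 2.94.0]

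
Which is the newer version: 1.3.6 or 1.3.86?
1.3.86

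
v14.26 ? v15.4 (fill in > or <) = <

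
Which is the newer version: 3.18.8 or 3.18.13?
3.18.13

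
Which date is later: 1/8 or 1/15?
1/15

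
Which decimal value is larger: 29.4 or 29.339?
29.4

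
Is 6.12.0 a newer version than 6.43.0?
No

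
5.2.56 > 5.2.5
True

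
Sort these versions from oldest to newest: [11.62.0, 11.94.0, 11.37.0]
[11.37.0, 11.62.0, 11.94.0]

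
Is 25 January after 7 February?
No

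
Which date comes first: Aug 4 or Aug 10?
Aug 4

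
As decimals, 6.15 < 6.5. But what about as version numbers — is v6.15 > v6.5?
True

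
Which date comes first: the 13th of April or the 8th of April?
the 8th of April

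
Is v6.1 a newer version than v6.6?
No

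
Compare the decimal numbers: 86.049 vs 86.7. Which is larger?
86.7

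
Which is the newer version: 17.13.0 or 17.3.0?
17.13.0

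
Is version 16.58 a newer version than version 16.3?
Yes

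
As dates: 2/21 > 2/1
True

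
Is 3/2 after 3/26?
No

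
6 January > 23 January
False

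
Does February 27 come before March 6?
Yes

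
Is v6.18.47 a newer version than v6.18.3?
Yes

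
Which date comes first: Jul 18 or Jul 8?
Jul 8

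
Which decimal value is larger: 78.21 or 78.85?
78.85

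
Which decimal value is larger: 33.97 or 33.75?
33.97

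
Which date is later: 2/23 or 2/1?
2/23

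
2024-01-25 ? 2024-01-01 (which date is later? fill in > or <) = >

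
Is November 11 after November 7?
Yes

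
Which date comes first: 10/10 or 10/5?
10/5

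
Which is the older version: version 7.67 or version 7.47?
version 7.47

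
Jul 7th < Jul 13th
True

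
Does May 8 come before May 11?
Yes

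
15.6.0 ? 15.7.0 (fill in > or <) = <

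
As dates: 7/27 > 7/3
True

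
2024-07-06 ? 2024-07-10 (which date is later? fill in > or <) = <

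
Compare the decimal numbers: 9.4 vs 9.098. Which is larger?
9.4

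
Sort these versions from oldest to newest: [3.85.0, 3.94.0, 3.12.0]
[3.12.0, 3.85.0, 3.94.0]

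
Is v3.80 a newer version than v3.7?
Yes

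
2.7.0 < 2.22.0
True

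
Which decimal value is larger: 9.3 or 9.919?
9.919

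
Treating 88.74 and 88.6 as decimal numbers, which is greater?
88.74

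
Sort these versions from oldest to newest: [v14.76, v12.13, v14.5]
[v12.13, v14.5, v14.76]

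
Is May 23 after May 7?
Yes. Day 23 comes after day 7 in May — this is a date comparison, not a decimal one (the decimal 5.23 would be smaller than 5.7).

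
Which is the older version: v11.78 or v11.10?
v11.10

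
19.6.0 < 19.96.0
True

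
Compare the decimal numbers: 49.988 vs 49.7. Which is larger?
49.988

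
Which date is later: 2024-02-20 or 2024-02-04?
2024-02-20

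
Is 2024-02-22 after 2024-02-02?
Yes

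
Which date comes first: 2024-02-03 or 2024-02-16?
2024-02-03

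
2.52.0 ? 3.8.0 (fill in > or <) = <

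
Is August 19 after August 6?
Yes. Day 19 comes after day 6 in August — this is a date comparison, not a decimal one (the decimal 8.19 would be smaller than 8.6).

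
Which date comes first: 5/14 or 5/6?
5/6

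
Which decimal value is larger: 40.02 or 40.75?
40.75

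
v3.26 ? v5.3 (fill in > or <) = <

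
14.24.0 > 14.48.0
False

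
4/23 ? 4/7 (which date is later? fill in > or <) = >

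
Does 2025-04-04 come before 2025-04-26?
Yes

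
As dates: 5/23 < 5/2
False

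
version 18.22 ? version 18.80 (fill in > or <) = <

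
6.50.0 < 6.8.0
False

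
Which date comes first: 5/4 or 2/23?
2/23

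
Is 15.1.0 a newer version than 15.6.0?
No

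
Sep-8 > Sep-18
False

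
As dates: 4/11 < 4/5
False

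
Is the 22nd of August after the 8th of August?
Yes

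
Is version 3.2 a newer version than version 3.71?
No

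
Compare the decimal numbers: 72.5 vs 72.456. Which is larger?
72.5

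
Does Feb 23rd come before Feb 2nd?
No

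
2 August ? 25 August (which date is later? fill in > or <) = <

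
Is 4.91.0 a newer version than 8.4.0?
No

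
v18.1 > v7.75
True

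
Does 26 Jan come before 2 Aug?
Yes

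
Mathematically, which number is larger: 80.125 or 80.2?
80.2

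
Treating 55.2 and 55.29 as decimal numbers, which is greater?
55.29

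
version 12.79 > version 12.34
True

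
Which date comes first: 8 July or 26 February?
26 February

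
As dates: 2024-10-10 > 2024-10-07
True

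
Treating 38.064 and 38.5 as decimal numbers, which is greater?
38.5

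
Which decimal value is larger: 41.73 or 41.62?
41.73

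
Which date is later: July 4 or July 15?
July 15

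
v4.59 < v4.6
False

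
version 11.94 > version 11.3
True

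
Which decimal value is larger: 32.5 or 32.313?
32.5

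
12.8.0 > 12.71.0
False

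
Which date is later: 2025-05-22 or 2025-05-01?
2025-05-22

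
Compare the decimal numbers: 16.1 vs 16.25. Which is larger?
16.25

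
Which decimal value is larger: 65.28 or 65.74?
65.74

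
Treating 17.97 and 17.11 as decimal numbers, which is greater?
17.97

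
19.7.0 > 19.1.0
True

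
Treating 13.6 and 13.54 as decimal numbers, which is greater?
13.6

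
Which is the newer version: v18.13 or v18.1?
v18.13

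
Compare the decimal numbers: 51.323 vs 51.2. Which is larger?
51.323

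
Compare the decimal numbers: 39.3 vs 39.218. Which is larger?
39.3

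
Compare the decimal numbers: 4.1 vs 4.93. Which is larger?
4.93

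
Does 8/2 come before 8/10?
Yes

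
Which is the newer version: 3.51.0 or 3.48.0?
3.51.0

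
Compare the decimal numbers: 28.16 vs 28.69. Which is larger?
28.69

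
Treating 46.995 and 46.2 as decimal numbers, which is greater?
46.995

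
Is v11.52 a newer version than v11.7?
Yes. Version numbers are compared segment by segment as integers, not as decimals: minor version 52 > 7, so v11.52 > v11.7 (even though the decimal 11.52 < 11.7).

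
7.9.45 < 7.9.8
False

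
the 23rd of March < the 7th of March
False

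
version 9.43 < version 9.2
False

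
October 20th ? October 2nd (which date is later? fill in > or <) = >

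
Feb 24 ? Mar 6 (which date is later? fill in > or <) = <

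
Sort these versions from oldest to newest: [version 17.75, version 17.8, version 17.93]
[version 17.8, version 17.75, version 17.93]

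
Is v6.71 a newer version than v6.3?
Yes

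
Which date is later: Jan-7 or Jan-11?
Jan-11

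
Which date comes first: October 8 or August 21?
August 21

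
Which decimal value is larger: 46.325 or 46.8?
46.8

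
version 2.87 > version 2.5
True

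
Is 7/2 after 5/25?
Yes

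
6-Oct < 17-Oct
True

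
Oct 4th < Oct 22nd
True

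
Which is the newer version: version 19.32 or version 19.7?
version 19.32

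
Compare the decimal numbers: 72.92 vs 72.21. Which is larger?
72.92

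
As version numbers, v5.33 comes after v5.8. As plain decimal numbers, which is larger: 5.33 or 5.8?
5.8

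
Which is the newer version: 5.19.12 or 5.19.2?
5.19.12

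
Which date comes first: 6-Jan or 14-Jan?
6-Jan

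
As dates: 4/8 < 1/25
False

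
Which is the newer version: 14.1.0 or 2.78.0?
14.1.0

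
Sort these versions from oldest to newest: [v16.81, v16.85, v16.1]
[v16.1, v16.81, v16.85]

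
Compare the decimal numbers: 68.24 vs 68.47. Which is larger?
68.47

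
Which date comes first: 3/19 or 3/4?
3/4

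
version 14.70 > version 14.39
True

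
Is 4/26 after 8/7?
No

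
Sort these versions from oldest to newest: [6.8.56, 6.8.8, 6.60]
[6.8.8, 6.8.56, 6.60]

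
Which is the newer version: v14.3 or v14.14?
v14.14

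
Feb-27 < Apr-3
True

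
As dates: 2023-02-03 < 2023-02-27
True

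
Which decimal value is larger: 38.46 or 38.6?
38.6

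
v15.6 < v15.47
True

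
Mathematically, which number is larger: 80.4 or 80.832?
80.832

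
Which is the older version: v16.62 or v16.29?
v16.29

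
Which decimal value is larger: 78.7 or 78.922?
78.922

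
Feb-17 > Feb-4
True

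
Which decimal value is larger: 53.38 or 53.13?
53.38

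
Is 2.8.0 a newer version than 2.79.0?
No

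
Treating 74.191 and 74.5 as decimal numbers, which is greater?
74.5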